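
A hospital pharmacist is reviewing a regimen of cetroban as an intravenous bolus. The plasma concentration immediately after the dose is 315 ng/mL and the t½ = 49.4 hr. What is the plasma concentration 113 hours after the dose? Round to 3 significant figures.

64.5 ng/mL

k = ln 2 / 49.4 = 0.01403 hr⁻¹
113 hr is 2.287 half-lives, so C = 315 × (1/2)^2.287 = 315 × 0.2048 ≈ 64.5 ng/mL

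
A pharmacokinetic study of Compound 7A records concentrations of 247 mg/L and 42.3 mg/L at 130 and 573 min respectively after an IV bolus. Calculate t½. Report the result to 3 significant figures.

174 minutes

k = ln(C₁/C₂) / (t₂ − t₁) = ln(247/42.3) / (573 − 130)
  = 1.765 / 443.0 = 0.003983 min⁻¹
t½ = ln 2 / k = ln 2 / 0.003983 ≈ 174 minutes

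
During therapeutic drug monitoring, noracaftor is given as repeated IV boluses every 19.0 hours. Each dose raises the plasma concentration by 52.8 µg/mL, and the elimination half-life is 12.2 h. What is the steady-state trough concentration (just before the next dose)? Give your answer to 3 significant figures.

k = ln 2 / 12.2 = 0.05682 h⁻¹
Fraction remaining after one interval: e^(−kτ) = e^(−0.05682 × 19.0) = 0.3398
R = 1 / (1 − 0.3398) = 1.515
Css,max = 52.8 × 1.515 = 79.97 µg/mL
Css,min = Css,max × e^(−kτ) = 79.97 × 0.3398 ≈ 27.2 µg/mL

27.2 µg/mL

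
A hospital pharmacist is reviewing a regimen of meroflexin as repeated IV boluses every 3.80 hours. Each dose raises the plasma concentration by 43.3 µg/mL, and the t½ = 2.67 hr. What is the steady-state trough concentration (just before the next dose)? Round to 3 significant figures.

k = ln 2 / 2.67 = 0.2596 hr⁻¹
Fraction remaining after one interval: e^(−kτ) = e^(−0.2596 × 3.80) = 0.3729
R = 1 / (1 − 0.3729) = 1.595
Css,max = 43.3 × 1.595 = 69.05 µg/mL
Css,min = Css,max × e^(−kτ) = 69.05 × 0.3729 ≈ 25.7 µg/mL

25.7 µg/mL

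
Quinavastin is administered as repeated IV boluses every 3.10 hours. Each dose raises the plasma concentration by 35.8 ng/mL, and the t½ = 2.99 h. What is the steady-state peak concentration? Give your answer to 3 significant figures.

k = ln 2 / 2.99 = 0.2318 h⁻¹
Fraction remaining after one interval: e^(−kτ) = e^(−0.2318 × 3.10) = 0.4874
R = 1 / (1 − 0.4874) = 1.951
Css,max = 35.8 × 1.951 ≈ 69.8 ng/mL

69.8 ng/mL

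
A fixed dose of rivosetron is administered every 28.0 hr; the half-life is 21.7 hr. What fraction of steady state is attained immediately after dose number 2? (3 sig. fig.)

0.833

k = ln 2 / 21.7 = 0.03194 hr⁻¹
f_n = 1 − e^(−nkτ) = 1 − e^(−2 × 0.03194 × 28.0) = 1 − e^(−1.789) = 1 − 0.1672 ≈ 0.833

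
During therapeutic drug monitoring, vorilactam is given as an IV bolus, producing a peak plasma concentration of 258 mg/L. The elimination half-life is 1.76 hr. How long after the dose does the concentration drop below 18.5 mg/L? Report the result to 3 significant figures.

6.69 hours

k = ln 2 / 1.76 = 0.3938 hr⁻¹
C(t) = C₀ e^(−kt)  ⇒  t = ln(C₀/C) / k
t = ln(258/18.5) / 0.3938 = 2.635 / 0.3938 ≈ 6.69 hours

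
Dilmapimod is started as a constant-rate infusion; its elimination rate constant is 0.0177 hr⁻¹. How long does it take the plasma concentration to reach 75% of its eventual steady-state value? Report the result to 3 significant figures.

78.3 hours

f = 1 − e^(−kt)  ⇒  t = −ln(1 − f) / k
t = −ln(1 − 0.75) / 0.01770 = 1.386 / 0.01770 ≈ 78.3 hours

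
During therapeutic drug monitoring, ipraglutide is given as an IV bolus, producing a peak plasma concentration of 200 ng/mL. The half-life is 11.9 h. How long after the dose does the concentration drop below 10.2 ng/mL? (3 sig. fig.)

51.1 hours

k = ln 2 / 11.9 = 0.05825 h⁻¹
C(t) = C₀ e^(−kt)  ⇒  t = ln(C₀/C) / k
t = ln(200/10.2) / 0.05825 = 2.976 / 0.05825 ≈ 51.1 hours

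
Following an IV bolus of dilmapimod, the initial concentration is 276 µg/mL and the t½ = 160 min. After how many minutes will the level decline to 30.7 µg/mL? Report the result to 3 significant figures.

k = ln 2 / 160 = 0.004332 min⁻¹
C(t) = C₀ e^(−kt)  ⇒  t = ln(C₀/C) / k
t = ln(276/30.7) / 0.004332 = 2.196 / 0.004332 ≈ 507 minutes

507 minutes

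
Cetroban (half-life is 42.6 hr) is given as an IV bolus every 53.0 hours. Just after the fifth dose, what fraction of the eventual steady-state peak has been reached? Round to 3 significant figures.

0.987

k = ln 2 / 42.6 = 0.01627 hr⁻¹
f_n = 1 − e^(−nkτ) = 1 − e^(−5 × 0.01627 × 53.0) = 1 − e^(−4.312) = 1 − 0.01341 ≈ 0.987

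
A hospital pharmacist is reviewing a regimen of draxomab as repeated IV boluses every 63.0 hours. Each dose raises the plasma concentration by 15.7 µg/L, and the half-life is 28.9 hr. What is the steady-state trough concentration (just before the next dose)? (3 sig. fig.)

4.45 µg/L

k = ln 2 / 28.9 = 0.02398 hr⁻¹
Fraction remaining after one interval: e^(−kτ) = e^(−0.02398 × 63.0) = 0.2207
R = 1 / (1 − 0.2207) = 1.283
Css,max = 15.7 × 1.283 = 20.15 µg/L
Css,min = Css,max × e^(−kτ) = 20.15 × 0.2207 ≈ 4.45 µg/L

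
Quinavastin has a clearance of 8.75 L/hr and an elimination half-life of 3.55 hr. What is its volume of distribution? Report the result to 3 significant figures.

44.8 L

k = ln 2 / t½ = ln 2 / 3.55 = 0.1953 hr⁻¹
V = CL / k = 8.75 / 0.1953 ≈ 44.8 L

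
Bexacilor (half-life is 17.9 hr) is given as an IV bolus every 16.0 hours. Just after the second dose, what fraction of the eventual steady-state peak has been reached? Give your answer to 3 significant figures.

0.710

k = ln 2 / 17.9 = 0.03872 hr⁻¹
f_n = 1 − e^(−nkτ) = 1 − e^(−2 × 0.03872 × 16.0) = 1 − e^(−1.239) = 1 − 0.2896 ≈ 0.710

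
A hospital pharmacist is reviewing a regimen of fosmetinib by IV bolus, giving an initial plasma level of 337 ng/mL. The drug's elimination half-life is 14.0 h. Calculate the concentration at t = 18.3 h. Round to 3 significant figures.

136 ng/mL

k = ln 2 / 14.0 = 0.04951 h⁻¹
C(t) = C₀ e^(−kt) = 337 × e^(−0.04951 × 18.3) = 337 × e^(−0.9060) = 337 × 0.4041 ≈ 136 ng/mL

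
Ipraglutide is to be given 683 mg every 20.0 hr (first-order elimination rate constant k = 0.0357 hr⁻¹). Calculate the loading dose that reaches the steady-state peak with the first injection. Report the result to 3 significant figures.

Accumulation ratio R = 1 / (1 − e^(−kτ)) = 1 / (1 − e^(−0.03570×20.0)) = 1 / (1 − 0.4897) = 1.960
Loading dose = maintenance dose × R = 683 × 1.960 ≈ 1340 mg

1340 mg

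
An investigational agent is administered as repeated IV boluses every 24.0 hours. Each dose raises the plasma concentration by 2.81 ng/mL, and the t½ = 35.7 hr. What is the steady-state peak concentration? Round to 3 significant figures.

k = ln 2 / 35.7 = 0.01942 hr⁻¹
Fraction remaining after one interval: e^(−kτ) = e^(−0.01942 × 24.0) = 0.6275
R = 1 / (1 − 0.6275) = 2.685
Css,max = 2.81 × 2.685 ≈ 7.54 ng/mL

7.54 ng/mL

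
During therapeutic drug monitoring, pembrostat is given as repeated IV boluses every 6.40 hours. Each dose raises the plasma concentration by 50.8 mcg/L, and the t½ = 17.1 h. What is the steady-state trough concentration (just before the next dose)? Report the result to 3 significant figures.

k = ln 2 / 17.1 = 0.04053 h⁻¹
Fraction remaining after one interval: e^(−kτ) = e^(−0.04053 × 6.40) = 0.7715
R = 1 / (1 − 0.7715) = 4.376
Css,max = 50.8 × 4.376 = 222.3 mcg/L
Css,min = Css,max × e^(−kτ) = 222.3 × 0.7715 ≈ 172 mcg/L

172 mcg/L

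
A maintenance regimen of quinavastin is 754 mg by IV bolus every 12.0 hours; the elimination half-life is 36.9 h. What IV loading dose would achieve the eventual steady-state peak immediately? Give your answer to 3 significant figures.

k = ln 2 / 36.9 = 0.01878 h⁻¹
Accumulation ratio R = 1 / (1 − e^(−kτ)) = 1 / (1 − e^(−0.01878×12.0)) = 1 / (1 − 0.7982) = 4.955
Loading dose = maintenance dose × R = 754 × 4.955 ≈ 3740 mg

3740 mg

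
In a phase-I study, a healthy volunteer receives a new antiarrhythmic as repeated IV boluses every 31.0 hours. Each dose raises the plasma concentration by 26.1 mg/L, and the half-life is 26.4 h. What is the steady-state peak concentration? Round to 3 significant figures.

k = ln 2 / 26.4 = 0.02626 h⁻¹
Fraction remaining after one interval: e^(−kτ) = e^(−0.02626 × 31.0) = 0.4431
R = 1 / (1 − 0.4431) = 1.796
Css,max = 26.1 × 1.796 ≈ 46.9 mg/L

46.9 mg/L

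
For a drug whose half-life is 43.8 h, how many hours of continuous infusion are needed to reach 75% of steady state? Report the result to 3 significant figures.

87.6 hours

k = ln 2 / 43.8 = 0.01583 h⁻¹
f = 1 − e^(−kt)  ⇒  t = −ln(1 − f) / k
t = −ln(1 − 0.75) / 0.01583 = 1.386 / 0.01583 ≈ 87.6 hours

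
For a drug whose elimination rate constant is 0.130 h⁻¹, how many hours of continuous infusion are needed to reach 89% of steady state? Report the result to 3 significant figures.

f = 1 − e^(−kt)  ⇒  t = −ln(1 − f) / k
t = −ln(1 − 0.89) / 0.1300 = 2.207 / 0.1300 ≈ 17.0 hours

17.0 hours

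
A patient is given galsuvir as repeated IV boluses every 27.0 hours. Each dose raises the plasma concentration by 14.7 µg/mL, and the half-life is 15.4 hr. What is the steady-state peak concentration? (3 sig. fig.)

k = ln 2 / 15.4 = 0.04501 hr⁻¹
Fraction remaining after one interval: e^(−kτ) = e^(−0.04501 × 27.0) = 0.2966
R = 1 / (1 − 0.2966) = 1.422
Css,max = 14.7 × 1.422 ≈ 20.9 µg/mL

20.9 µg/mL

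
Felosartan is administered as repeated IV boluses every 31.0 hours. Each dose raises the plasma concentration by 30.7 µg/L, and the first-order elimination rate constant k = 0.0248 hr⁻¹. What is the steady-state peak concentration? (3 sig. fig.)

57.2 µg/L

Fraction remaining after one interval: e^(−kτ) = e^(−0.02480 × 31.0) = 0.4636
R = 1 / (1 − 0.4636) = 1.864
Css,max = 30.7 × 1.864 ≈ 57.2 µg/L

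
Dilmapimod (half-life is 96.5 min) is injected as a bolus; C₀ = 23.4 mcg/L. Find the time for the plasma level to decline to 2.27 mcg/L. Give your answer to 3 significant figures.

325 minutes

k = ln 2 / 96.5 = 0.007183 min⁻¹
C(t) = C₀ e^(−kt)  ⇒  t = ln(C₀/C) / k
t = ln(23.4/2.27) / 0.007183 = 2.333 / 0.007183 ≈ 325 minutes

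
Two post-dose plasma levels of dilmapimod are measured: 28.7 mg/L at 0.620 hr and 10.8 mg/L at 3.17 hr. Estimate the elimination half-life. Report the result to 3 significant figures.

1.81 hours

k = ln(C₁/C₂) / (t₂ − t₁) = ln(28.7/10.8) / (3.17 − 0.620)
  = 0.9774 / 2.550 = 0.3833 hr⁻¹
t½ = ln 2 / k = ln 2 / 0.3833 ≈ 1.81 hours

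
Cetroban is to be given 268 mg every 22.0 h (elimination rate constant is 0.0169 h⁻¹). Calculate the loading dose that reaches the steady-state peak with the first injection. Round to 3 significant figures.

Accumulation ratio R = 1 / (1 − e^(−kτ)) = 1 / (1 − e^(−0.01690×22.0)) = 1 / (1 − 0.6895) = 3.221
Loading dose = maintenance dose × R = 268 × 3.221 ≈ 863 mg

863 mg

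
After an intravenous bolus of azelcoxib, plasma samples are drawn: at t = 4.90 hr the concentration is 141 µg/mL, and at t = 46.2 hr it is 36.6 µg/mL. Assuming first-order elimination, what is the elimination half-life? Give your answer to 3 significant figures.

21.2 hours

k = ln(C₁/C₂) / (t₂ − t₁) = ln(141/36.6) / (46.2 − 4.90)
  = 1.349 / 41.30 = 0.03266 hr⁻¹
t½ = ln 2 / k = ln 2 / 0.03266 ≈ 21.2 hours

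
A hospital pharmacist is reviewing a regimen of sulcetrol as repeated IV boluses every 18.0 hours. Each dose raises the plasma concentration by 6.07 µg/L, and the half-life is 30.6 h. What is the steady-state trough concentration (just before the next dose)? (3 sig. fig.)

k = ln 2 / 30.6 = 0.02265 h⁻¹
Fraction remaining after one interval: e^(−kτ) = e^(−0.02265 × 18.0) = 0.6652
R = 1 / (1 − 0.6652) = 2.986
Css,max = 6.07 × 2.986 = 18.13 µg/L
Css,min = Css,max × e^(−kτ) = 18.13 × 0.6652 ≈ 12.1 µg/L

12.1 µg/L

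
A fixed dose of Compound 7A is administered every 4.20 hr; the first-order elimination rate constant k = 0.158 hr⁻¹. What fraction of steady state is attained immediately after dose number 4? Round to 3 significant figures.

0.930

f_n = 1 − e^(−nkτ) = 1 − e^(−4 × 0.1580 × 4.20) = 1 − e^(−2.654) = 1 − 0.07034 ≈ 0.930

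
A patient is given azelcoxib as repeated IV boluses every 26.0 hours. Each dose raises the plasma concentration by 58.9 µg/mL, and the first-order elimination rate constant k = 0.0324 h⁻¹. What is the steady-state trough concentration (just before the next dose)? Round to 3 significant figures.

Fraction remaining after one interval: e^(−kτ) = e^(−0.03240 × 26.0) = 0.4307
R = 1 / (1 − 0.4307) = 1.756
Css,max = 58.9 × 1.756 = 103.5 µg/mL
Css,min = Css,max × e^(−kτ) = 103.5 × 0.4307 ≈ 44.6 µg/mL

44.6 µg/mL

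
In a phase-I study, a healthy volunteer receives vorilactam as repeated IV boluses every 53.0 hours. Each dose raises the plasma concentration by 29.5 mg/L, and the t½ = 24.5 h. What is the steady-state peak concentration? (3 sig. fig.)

38.0 mg/L

k = ln 2 / 24.5 = 0.02829 h⁻¹
Fraction remaining after one interval: e^(−kτ) = e^(−0.02829 × 53.0) = 0.2233
R = 1 / (1 − 0.2233) = 1.287
Css,max = 29.5 × 1.287 ≈ 38.0 mg/L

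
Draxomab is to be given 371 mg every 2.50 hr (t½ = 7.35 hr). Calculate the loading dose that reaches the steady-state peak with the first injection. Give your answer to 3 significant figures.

k = ln 2 / 7.35 = 0.09431 hr⁻¹
Accumulation ratio R = 1 / (1 − e^(−kτ)) = 1 / (1 − e^(−0.09431×2.50)) = 1 / (1 − 0.7900) = 4.761
Loading dose = maintenance dose × R = 371 × 4.761 ≈ 1770 mg

1770 mg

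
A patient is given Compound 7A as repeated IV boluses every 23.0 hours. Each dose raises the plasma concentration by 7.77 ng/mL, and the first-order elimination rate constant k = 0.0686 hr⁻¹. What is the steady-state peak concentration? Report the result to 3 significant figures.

Fraction remaining after one interval: e^(−kτ) = e^(−0.06860 × 23.0) = 0.2064
R = 1 / (1 − 0.2064) = 1.260
Css,max = 7.77 × 1.260 ≈ 9.79 ng/mL

9.79 ng/mL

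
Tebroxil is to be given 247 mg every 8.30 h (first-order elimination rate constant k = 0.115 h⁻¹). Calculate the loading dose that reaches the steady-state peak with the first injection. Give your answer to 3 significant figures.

402 mg

Accumulation ratio R = 1 / (1 − e^(−kτ)) = 1 / (1 − e^(−0.1150×8.30)) = 1 / (1 − 0.3850) = 1.626
Loading dose = maintenance dose × R = 247 × 1.626 ≈ 402 mg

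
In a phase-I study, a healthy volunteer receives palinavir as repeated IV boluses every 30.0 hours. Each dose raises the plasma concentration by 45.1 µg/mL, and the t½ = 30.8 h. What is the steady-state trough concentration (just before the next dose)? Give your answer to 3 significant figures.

46.8 µg/mL

k = ln 2 / 30.8 = 0.02250 h⁻¹
Fraction remaining after one interval: e^(−kτ) = e^(−0.02250 × 30.0) = 0.5091
R = 1 / (1 − 0.5091) = 2.037
Css,max = 45.1 × 2.037 = 91.87 µg/mL
Css,min = Css,max × e^(−kτ) = 91.87 × 0.5091 ≈ 46.8 µg/mL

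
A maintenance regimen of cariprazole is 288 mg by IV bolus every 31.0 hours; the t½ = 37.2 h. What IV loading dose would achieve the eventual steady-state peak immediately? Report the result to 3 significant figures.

656 mg

k = ln 2 / 37.2 = 0.01863 h⁻¹
Accumulation ratio R = 1 / (1 − e^(−kτ)) = 1 / (1 − e^(−0.01863×31.0)) = 1 / (1 − 0.5612) = 2.279
Loading dose = maintenance dose × R = 288 × 2.279 ≈ 656 mg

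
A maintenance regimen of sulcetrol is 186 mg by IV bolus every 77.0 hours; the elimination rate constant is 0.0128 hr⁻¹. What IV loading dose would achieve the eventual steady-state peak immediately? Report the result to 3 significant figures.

297 mg

Accumulation ratio R = 1 / (1 − e^(−kτ)) = 1 / (1 − e^(−0.01280×77.0)) = 1 / (1 − 0.3732) = 1.595
Loading dose = maintenance dose × R = 186 × 1.595 ≈ 297 mg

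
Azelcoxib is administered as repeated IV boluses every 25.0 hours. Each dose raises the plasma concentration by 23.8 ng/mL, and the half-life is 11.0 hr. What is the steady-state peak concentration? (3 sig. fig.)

k = ln 2 / 11.0 = 0.06301 hr⁻¹
Fraction remaining after one interval: e^(−kτ) = e^(−0.06301 × 25.0) = 0.2069
R = 1 / (1 − 0.2069) = 1.261
Css,max = 23.8 × 1.261 ≈ 30.0 ng/mL

30.0 ng/mL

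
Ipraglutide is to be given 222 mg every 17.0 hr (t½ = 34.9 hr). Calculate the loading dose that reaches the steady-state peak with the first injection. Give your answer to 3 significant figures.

775 mg

k = ln 2 / 34.9 = 0.01986 hr⁻¹
Accumulation ratio R = 1 / (1 − e^(−kτ)) = 1 / (1 − e^(−0.01986×17.0)) = 1 / (1 − 0.7135) = 3.490
Loading dose = maintenance dose × R = 222 × 3.490 ≈ 775 mg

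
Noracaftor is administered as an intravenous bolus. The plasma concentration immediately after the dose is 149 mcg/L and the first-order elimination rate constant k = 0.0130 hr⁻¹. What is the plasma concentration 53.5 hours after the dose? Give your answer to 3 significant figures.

74.3 mcg/L

C(t) = C₀ e^(−kt) = 149 × e^(−0.01300 × 53.5) = 149 × e^(−0.6955) = 149 × 0.4988 ≈ 74.3 mcg/L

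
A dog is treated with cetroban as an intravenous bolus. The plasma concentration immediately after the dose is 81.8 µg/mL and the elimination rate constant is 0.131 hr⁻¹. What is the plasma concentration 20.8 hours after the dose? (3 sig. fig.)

5.36 µg/mL

C(t) = C₀ e^(−kt) = 81.8 × e^(−0.1310 × 20.8) = 81.8 × e^(−2.725) = 81.8 × 0.06556 ≈ 5.36 µg/mL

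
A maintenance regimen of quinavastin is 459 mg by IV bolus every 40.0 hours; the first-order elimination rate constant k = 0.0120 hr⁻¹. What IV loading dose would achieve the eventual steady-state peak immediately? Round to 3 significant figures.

1200 mg

Accumulation ratio R = 1 / (1 − e^(−kτ)) = 1 / (1 − e^(−0.01200×40.0)) = 1 / (1 − 0.6188) = 2.623
Loading dose = maintenance dose × R = 459 × 2.623 ≈ 1200 mg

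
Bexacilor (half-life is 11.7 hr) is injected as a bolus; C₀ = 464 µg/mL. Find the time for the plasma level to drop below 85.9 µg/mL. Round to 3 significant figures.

28.5 hours

k = ln 2 / 11.7 = 0.05924 hr⁻¹
C(t) = C₀ e^(−kt)  ⇒  t = ln(C₀/C) / k
t = ln(464/85.9) / 0.05924 = 1.687 / 0.05924 ≈ 28.5 hours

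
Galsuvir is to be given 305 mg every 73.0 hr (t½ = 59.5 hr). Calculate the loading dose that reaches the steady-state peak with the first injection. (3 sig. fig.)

k = ln 2 / 59.5 = 0.01165 hr⁻¹
Accumulation ratio R = 1 / (1 − e^(−kτ)) = 1 / (1 − e^(−0.01165×73.0)) = 1 / (1 − 0.4272) = 1.746
Loading dose = maintenance dose × R = 305 × 1.746 ≈ 533 mg

533 mg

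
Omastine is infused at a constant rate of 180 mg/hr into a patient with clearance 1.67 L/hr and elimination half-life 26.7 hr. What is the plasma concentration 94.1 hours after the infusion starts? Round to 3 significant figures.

Css = rate / CL = 180 / 1.67 = 107.8 mg/L
k = ln 2 / 26.7 = 0.02596 hr⁻¹
C(t) = Css (1 − e^(−kt)) = 107.8 × (1 − e^(−2.443)) = 107.8 × 0.9131 ≈ 98.4 mg/L

98.4 mg/L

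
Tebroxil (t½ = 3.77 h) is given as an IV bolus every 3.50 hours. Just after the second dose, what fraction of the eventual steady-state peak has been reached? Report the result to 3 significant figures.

0.724

k = ln 2 / 3.77 = 0.1839 h⁻¹
f_n = 1 − e^(−nkτ) = 1 − e^(−2 × 0.1839 × 3.50) = 1 − e^(−1.287) = 1 − 0.2761 ≈ 0.724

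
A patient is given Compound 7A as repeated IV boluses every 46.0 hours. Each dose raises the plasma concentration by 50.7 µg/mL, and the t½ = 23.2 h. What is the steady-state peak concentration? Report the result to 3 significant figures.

k = ln 2 / 23.2 = 0.02988 h⁻¹
Fraction remaining after one interval: e^(−kτ) = e^(−0.02988 × 46.0) = 0.2530
R = 1 / (1 − 0.2530) = 1.339
Css,max = 50.7 × 1.339 ≈ 67.9 µg/mL

67.9 µg/mL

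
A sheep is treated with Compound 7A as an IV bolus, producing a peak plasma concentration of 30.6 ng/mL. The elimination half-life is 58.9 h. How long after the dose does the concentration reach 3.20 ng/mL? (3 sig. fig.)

k = ln 2 / 58.9 = 0.01177 h⁻¹
C(t) = C₀ e^(−kt)  ⇒  t = ln(C₀/C) / k
t = ln(30.6/3.20) / 0.01177 = 2.258 / 0.01177 ≈ 192 hours

192 hours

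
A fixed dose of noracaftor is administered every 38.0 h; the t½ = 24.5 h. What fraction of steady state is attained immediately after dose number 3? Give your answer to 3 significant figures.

0.960

k = ln 2 / 24.5 = 0.02829 h⁻¹
f_n = 1 − e^(−nkτ) = 1 − e^(−3 × 0.02829 × 38.0) = 1 − e^(−3.225) = 1 − 0.03975 ≈ 0.960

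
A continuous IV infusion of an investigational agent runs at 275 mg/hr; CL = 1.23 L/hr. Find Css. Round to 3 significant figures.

Css = infusion rate / CL = 275 / 1.23 ≈ 224 µg/mL

224 µg/mL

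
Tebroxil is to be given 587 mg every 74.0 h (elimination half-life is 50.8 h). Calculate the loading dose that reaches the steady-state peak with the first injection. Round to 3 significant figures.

k = ln 2 / 50.8 = 0.01364 h⁻¹
Accumulation ratio R = 1 / (1 − e^(−kτ)) = 1 / (1 − e^(−0.01364×74.0)) = 1 / (1 − 0.3643) = 1.573
Loading dose = maintenance dose × R = 587 × 1.573 ≈ 923 mg

923 mg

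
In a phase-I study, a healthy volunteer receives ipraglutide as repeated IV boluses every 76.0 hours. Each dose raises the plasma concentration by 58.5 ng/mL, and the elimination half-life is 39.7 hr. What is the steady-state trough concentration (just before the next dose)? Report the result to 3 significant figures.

21.1 ng/mL

k = ln 2 / 39.7 = 0.01746 hr⁻¹
Fraction remaining after one interval: e^(−kτ) = e^(−0.01746 × 76.0) = 0.2653
R = 1 / (1 − 0.2653) = 1.361
Css,max = 58.5 × 1.361 = 79.62 ng/mL
Css,min = Css,max × e^(−kτ) = 79.62 × 0.2653 ≈ 21.1 ng/mL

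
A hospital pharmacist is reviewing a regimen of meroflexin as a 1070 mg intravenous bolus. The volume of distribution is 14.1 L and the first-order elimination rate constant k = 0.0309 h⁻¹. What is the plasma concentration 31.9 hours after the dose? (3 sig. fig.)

C₀ = dose / V = 1070 / 14.1 = 75.89 mg/L
C(t) = C₀ e^(−kt) = 75.89 × e^(−0.03090 × 31.9) = 75.89 × e^(−0.9857) = 75.89 × 0.3732 ≈ 28.3 mg/L

28.3 mg/L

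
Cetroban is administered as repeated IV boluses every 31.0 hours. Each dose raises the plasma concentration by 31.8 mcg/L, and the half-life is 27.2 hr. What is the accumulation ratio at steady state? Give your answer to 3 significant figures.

1.83

k = ln 2 / 27.2 = 0.02548 hr⁻¹
Fraction remaining after one interval: e^(−kτ) = e^(−0.02548 × 31.0) = 0.4539
R = 1 / (1 − 0.4539) = 1 / 0.5461 ≈ 1.83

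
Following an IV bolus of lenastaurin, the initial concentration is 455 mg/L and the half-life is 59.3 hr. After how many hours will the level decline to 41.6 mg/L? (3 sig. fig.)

205 hours

k = ln 2 / 59.3 = 0.01169 hr⁻¹
C(t) = C₀ e^(−kt)  ⇒  t = ln(C₀/C) / k
t = ln(455/41.6) / 0.01169 = 2.392 / 0.01169 ≈ 205 hours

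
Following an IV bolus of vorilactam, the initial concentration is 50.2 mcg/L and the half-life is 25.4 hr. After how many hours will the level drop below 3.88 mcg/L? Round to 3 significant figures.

93.8 hours

k = ln 2 / 25.4 = 0.02729 hr⁻¹
C(t) = C₀ e^(−kt)  ⇒  t = ln(C₀/C) / k
t = ln(50.2/3.88) / 0.02729 = 2.560 / 0.02729 ≈ 93.8 hours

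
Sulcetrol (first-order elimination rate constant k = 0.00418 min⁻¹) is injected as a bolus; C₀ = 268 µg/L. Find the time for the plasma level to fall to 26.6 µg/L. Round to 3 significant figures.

C(t) = C₀ e^(−kt)  ⇒  t = ln(C₀/C) / k
t = ln(268/26.6) / 0.004180 = 2.310 / 0.004180 ≈ 553 minutes

553 minutes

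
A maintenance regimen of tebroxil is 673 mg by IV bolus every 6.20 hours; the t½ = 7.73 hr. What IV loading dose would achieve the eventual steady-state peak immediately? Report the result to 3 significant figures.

k = ln 2 / 7.73 = 0.08967 hr⁻¹
Accumulation ratio R = 1 / (1 − e^(−kτ)) = 1 / (1 − e^(−0.08967×6.20)) = 1 / (1 − 0.5735) = 2.345
Loading dose = maintenance dose × R = 673 × 2.345 ≈ 1580 mg

1580 mg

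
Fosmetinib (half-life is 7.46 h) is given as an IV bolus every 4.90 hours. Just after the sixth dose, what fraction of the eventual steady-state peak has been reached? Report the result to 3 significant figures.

0.935

k = ln 2 / 7.46 = 0.09292 h⁻¹
f_n = 1 − e^(−nkτ) = 1 − e^(−6 × 0.09292 × 4.90) = 1 − e^(−2.732) = 1 − 0.06511 ≈ 0.935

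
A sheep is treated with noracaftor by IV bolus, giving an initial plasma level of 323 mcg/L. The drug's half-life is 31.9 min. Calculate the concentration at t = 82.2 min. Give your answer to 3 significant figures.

54.1 mcg/L

k = ln 2 / 31.9 = 0.02173 min⁻¹
C(t) = C₀ e^(−kt) = 323 × e^(−0.02173 × 82.2) = 323 × e^(−1.786) = 323 × 0.1676 ≈ 54.1 mcg/L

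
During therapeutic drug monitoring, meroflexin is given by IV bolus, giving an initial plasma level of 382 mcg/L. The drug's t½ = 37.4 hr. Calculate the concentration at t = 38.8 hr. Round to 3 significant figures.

186 mcg/L

k = ln 2 / 37.4 = 0.01853 hr⁻¹
38.8 hr is 1.037 half-lives, so C = 382 × (1/2)^1.037 = 382 × 0.4872 ≈ 186 mcg/L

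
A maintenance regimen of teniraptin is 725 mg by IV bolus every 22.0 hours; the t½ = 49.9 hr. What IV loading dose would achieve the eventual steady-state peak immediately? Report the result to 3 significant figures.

k = ln 2 / 49.9 = 0.01389 hr⁻¹
Accumulation ratio R = 1 / (1 − e^(−kτ)) = 1 / (1 − e^(−0.01389×22.0)) = 1 / (1 − 0.7367) = 3.798
Loading dose = maintenance dose × R = 725 × 3.798 ≈ 2750 mg

2750 mg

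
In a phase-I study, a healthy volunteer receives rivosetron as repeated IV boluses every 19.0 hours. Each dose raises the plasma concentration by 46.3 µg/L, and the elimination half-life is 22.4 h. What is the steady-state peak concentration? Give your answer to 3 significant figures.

k = ln 2 / 22.4 = 0.03094 h⁻¹
Fraction remaining after one interval: e^(−kτ) = e^(−0.03094 × 19.0) = 0.5555
R = 1 / (1 − 0.5555) = 2.250
Css,max = 46.3 × 2.250 ≈ 104 µg/L

104 µg/L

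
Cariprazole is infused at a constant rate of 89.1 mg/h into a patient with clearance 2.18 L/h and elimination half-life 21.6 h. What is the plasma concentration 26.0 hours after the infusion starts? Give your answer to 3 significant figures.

Css = rate / CL = 89.1 / 2.18 = 40.87 mg/L
k = ln 2 / 21.6 = 0.03209 h⁻¹
C(t) = Css (1 − e^(−kt)) = 40.87 × (1 − e^(−0.8343)) = 40.87 × 0.5658 ≈ 23.1 mg/L

23.1 mg/L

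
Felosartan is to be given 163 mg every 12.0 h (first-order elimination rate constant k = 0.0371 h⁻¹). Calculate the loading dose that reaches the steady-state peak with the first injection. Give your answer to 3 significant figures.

454 mg

Accumulation ratio R = 1 / (1 − e^(−kτ)) = 1 / (1 − e^(−0.03710×12.0)) = 1 / (1 − 0.6407) = 2.783
Loading dose = maintenance dose × R = 163 × 2.783 ≈ 454 mg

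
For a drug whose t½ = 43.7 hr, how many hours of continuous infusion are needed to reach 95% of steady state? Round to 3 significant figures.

189 hours

k = ln 2 / 43.7 = 0.01586 hr⁻¹
f = 1 − e^(−kt)  ⇒  t = −ln(1 − f) / k
t = −ln(1 − 0.95) / 0.01586 = 2.996 / 0.01586 ≈ 189 hours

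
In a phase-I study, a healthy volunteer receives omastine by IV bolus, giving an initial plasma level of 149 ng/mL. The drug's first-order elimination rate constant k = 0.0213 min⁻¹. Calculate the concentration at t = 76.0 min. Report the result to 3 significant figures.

29.5 ng/mL

C(t) = C₀ e^(−kt) = 149 × e^(−0.02130 × 76.0) = 149 × e^(−1.619) = 149 × 0.1981 ≈ 29.5 ng/mL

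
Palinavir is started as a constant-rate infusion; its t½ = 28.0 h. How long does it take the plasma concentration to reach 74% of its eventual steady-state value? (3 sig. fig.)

k = ln 2 / 28.0 = 0.02476 h⁻¹
f = 1 − e^(−kt)  ⇒  t = −ln(1 − f) / k
t = −ln(1 − 0.74) / 0.02476 = 1.347 / 0.02476 ≈ 54.4 hours

54.4 hours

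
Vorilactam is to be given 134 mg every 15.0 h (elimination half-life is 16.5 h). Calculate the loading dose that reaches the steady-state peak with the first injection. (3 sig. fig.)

287 mg

k = ln 2 / 16.5 = 0.04201 h⁻¹
Accumulation ratio R = 1 / (1 − e^(−kτ)) = 1 / (1 − e^(−0.04201×15.0)) = 1 / (1 − 0.5325) = 2.139
Loading dose = maintenance dose × R = 134 × 2.139 ≈ 287 mg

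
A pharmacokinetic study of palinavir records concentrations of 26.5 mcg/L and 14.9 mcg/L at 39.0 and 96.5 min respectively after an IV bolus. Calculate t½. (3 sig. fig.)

69.2 minutes

k = ln(C₁/C₂) / (t₂ − t₁) = ln(26.5/14.9) / (96.5 − 39.0)
  = 0.5758 / 57.50 = 0.01001 min⁻¹
t½ = ln 2 / k = ln 2 / 0.01001 ≈ 69.2 minutes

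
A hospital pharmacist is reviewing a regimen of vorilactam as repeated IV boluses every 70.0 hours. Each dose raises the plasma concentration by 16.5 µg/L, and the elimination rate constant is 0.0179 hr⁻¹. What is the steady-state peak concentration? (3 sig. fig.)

Fraction remaining after one interval: e^(−kτ) = e^(−0.01790 × 70.0) = 0.2856
R = 1 / (1 − 0.2856) = 1.400
Css,max = 16.5 × 1.400 ≈ 23.1 µg/L

23.1 µg/L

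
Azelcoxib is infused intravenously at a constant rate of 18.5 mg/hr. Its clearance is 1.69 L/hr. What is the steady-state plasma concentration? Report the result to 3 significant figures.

Css = infusion rate / CL = 18.5 / 1.69 ≈ 10.9 mg/L

10.9 mg/L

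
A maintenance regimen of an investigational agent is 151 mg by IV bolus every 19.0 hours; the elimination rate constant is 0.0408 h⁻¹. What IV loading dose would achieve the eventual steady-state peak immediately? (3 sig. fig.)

280 mg

Accumulation ratio R = 1 / (1 − e^(−kτ)) = 1 / (1 − e^(−0.04080×19.0)) = 1 / (1 − 0.4606) = 1.854
Loading dose = maintenance dose × R = 151 × 1.854 ≈ 280 mg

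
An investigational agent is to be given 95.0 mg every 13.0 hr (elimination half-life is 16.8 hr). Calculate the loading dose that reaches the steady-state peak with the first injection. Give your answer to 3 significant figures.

229 mg

k = ln 2 / 16.8 = 0.04126 hr⁻¹
Accumulation ratio R = 1 / (1 − e^(−kτ)) = 1 / (1 − e^(−0.04126×13.0)) = 1 / (1 − 0.5849) = 2.409
Loading dose = maintenance dose × R = 95.0 × 2.409 ≈ 229 mg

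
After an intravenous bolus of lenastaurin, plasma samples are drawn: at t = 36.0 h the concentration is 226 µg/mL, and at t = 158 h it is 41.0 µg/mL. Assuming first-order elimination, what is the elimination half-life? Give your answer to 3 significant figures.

k = ln(C₁/C₂) / (t₂ − t₁) = ln(226/41.0) / (158 − 36.0)
  = 1.707 / 122.0 = 0.01399 h⁻¹
t½ = ln 2 / k = ln 2 / 0.01399 ≈ 49.5 hours

49.5 hours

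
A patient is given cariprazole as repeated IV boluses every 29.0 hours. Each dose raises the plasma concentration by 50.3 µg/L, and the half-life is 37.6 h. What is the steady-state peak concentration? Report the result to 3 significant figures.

k = ln 2 / 37.6 = 0.01843 h⁻¹
Fraction remaining after one interval: e^(−kτ) = e^(−0.01843 × 29.0) = 0.5859
R = 1 / (1 − 0.5859) = 2.415
Css,max = 50.3 × 2.415 ≈ 121 µg/L

121 µg/L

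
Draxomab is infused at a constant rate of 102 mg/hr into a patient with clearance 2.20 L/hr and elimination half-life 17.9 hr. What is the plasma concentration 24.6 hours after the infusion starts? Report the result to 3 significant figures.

Css = rate / CL = 102 / 2.20 = 46.36 µg/mL
k = ln 2 / 17.9 = 0.03872 hr⁻¹
C(t) = Css (1 − e^(−kt)) = 46.36 × (1 − e^(−0.9526)) = 46.36 × 0.6143 ≈ 28.5 µg/mL

28.5 µg/mL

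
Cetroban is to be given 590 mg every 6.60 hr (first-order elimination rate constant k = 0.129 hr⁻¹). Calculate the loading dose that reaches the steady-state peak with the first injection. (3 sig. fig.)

1030 mg

Accumulation ratio R = 1 / (1 − e^(−kτ)) = 1 / (1 − e^(−0.1290×6.60)) = 1 / (1 − 0.4268) = 1.745
Loading dose = maintenance dose × R = 590 × 1.745 ≈ 1030 mg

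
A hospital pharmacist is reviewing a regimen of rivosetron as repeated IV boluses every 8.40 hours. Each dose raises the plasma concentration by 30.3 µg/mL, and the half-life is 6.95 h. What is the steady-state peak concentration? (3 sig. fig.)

k = ln 2 / 6.95 = 0.09973 h⁻¹
Fraction remaining after one interval: e^(−kτ) = e^(−0.09973 × 8.40) = 0.4327
R = 1 / (1 − 0.4327) = 1.763
Css,max = 30.3 × 1.763 ≈ 53.4 µg/mL

53.4 µg/mL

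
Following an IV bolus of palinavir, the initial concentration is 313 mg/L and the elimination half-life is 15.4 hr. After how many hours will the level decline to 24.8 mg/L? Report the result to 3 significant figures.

56.3 hours

k = ln 2 / 15.4 = 0.04501 hr⁻¹
C(t) = C₀ e^(−kt)  ⇒  t = ln(C₀/C) / k
t = ln(313/24.8) / 0.04501 = 2.535 / 0.04501 ≈ 56.3 hours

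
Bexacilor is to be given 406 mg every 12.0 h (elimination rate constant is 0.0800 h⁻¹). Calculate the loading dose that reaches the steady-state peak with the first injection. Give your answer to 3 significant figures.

Accumulation ratio R = 1 / (1 − e^(−kτ)) = 1 / (1 − e^(−0.08000×12.0)) = 1 / (1 − 0.3829) = 1.620
Loading dose = maintenance dose × R = 406 × 1.620 ≈ 658 mg

658 mg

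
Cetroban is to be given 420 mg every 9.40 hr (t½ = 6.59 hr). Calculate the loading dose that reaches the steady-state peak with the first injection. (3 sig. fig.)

k = ln 2 / 6.59 = 0.1052 hr⁻¹
Accumulation ratio R = 1 / (1 − e^(−kτ)) = 1 / (1 − e^(−0.1052×9.40)) = 1 / (1 − 0.3721) = 1.593
Loading dose = maintenance dose × R = 420 × 1.593 ≈ 669 mg

669 mg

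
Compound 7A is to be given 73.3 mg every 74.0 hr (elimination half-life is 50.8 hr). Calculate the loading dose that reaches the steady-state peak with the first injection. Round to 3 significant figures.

115 mg

k = ln 2 / 50.8 = 0.01364 hr⁻¹
Accumulation ratio R = 1 / (1 − e^(−kτ)) = 1 / (1 − e^(−0.01364×74.0)) = 1 / (1 − 0.3643) = 1.573
Loading dose = maintenance dose × R = 73.3 × 1.573 ≈ 115 mg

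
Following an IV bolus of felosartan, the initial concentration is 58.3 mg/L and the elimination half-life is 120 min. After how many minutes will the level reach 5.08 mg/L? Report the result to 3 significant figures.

422 minutes

k = ln 2 / 120 = 0.005776 min⁻¹
C(t) = C₀ e^(−kt)  ⇒  t = ln(C₀/C) / k
t = ln(58.3/5.08) / 0.005776 = 2.440 / 0.005776 ≈ 422 minutes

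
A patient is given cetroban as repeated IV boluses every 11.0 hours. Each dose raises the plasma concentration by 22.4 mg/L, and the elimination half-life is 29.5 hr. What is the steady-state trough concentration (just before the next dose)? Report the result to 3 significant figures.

75.9 mg/L

k = ln 2 / 29.5 = 0.02350 hr⁻¹
Fraction remaining after one interval: e^(−kτ) = e^(−0.02350 × 11.0) = 0.7722
R = 1 / (1 − 0.7722) = 4.391
Css,max = 22.4 × 4.391 = 98.35 mg/L
Css,min = Css,max × e^(−kτ) = 98.35 × 0.7722 ≈ 75.9 mg/L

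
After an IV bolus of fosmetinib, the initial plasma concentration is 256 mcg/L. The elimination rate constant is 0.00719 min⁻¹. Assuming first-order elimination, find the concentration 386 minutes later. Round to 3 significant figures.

16.0 mcg/L

C(t) = C₀ e^(−kt) = 256 × e^(−0.007190 × 386) = 256 × e^(−2.775) = 256 × 0.06233 ≈ 16.0 mcg/L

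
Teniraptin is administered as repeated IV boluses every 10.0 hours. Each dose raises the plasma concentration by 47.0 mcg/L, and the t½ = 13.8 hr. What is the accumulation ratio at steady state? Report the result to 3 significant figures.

k = ln 2 / 13.8 = 0.05023 hr⁻¹
Fraction remaining after one interval: e^(−kτ) = e^(−0.05023 × 10.0) = 0.6051
R = 1 / (1 − 0.6051) = 1 / 0.3949 ≈ 2.53

2.53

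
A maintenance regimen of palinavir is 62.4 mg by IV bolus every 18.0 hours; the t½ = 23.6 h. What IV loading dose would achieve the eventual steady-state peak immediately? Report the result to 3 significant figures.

152 mg

k = ln 2 / 23.6 = 0.02937 h⁻¹
Accumulation ratio R = 1 / (1 − e^(−kτ)) = 1 / (1 − e^(−0.02937×18.0)) = 1 / (1 − 0.5894) = 2.435
Loading dose = maintenance dose × R = 62.4 × 2.435 ≈ 152 mg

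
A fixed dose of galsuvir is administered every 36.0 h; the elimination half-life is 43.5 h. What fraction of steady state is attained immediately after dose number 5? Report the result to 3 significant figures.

0.943

k = ln 2 / 43.5 = 0.01593 h⁻¹
f_n = 1 − e^(−nkτ) = 1 − e^(−5 × 0.01593 × 36.0) = 1 − e^(−2.868) = 1 − 0.05680 ≈ 0.943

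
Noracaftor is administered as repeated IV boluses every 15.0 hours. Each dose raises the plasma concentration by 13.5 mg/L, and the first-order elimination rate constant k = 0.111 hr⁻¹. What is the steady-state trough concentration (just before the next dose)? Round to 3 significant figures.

3.15 mg/L

Fraction remaining after one interval: e^(−kτ) = e^(−0.1110 × 15.0) = 0.1892
R = 1 / (1 − 0.1892) = 1.233
Css,max = 13.5 × 1.233 = 16.65 mg/L
Css,min = Css,max × e^(−kτ) = 16.65 × 0.1892 ≈ 3.15 mg/L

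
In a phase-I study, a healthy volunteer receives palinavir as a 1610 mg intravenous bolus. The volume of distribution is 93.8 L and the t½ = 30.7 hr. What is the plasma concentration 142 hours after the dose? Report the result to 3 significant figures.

C₀ = dose / V = 1610 / 93.8 = 17.16 µg/mL
k = ln 2 / 30.7 = 0.02258 hr⁻¹
C(t) = C₀ e^(−kt) = 17.16 × e^(−0.02258 × 142) = 17.16 × e^(−3.206) = 17.16 × 0.04051 ≈ 0.695 µg/mL

0.695 µg/mL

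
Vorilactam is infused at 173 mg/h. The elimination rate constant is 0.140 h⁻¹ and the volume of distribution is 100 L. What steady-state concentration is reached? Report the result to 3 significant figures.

12.4 µg/mL

CL = k · V = 0.140 × 100 = 14.00 L/h
Css = rate / CL = 173 / 14.00 ≈ 12.4 µg/mL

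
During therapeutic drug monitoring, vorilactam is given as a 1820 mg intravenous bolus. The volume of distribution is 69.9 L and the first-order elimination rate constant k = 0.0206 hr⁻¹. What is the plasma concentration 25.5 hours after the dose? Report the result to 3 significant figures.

C₀ = dose / V = 1820 / 69.9 = 26.04 mg/L
C(t) = C₀ e^(−kt) = 26.04 × e^(−0.02060 × 25.5) = 26.04 × e^(−0.5253) = 26.04 × 0.5914 ≈ 15.4 mg/L

15.4 mg/L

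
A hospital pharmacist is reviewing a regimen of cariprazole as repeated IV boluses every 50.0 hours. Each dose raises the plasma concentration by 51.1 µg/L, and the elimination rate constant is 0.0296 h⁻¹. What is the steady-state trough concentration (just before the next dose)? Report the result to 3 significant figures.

15.1 µg/L

Fraction remaining after one interval: e^(−kτ) = e^(−0.02960 × 50.0) = 0.2276
R = 1 / (1 − 0.2276) = 1.295
Css,max = 51.1 × 1.295 = 66.16 µg/L
Css,min = Css,max × e^(−kτ) = 66.16 × 0.2276 ≈ 15.1 µg/L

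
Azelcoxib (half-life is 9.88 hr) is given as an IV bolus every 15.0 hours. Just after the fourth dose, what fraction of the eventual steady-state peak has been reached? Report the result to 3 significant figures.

k = ln 2 / 9.88 = 0.07016 hr⁻¹
f_n = 1 − e^(−nkτ) = 1 − e^(−4 × 0.07016 × 15.0) = 1 − e^(−4.209) = 1 − 0.01486 ≈ 0.985

0.985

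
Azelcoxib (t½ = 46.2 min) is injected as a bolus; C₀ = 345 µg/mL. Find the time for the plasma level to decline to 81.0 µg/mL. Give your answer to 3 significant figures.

k = ln 2 / 46.2 = 0.01500 min⁻¹
C(t) = C₀ e^(−kt)  ⇒  t = ln(C₀/C) / k
t = ln(345/81.0) / 0.01500 = 1.449 / 0.01500 ≈ 96.6 minutes

96.6 minutes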